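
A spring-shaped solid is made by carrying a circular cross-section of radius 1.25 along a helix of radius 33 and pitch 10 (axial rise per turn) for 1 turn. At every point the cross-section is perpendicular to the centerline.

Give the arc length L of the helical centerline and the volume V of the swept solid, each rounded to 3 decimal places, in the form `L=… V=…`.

L=207.586 V=1018.986

2πR = 2π·33 = 207.345115
per-turn = √(207.345115² + 10²) = √(42991.9968 + 100) = √43091.9968 = 207.586119
L = 1 × 207.586119 = 207.586119
V = π·1.25² × L = 4.908739 × 207.586119 = 1018.985978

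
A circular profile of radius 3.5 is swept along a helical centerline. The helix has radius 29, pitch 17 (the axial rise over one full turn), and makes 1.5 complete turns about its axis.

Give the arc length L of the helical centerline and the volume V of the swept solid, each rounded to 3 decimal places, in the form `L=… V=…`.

L=274.506 V=10564.211

2πR = 2π·29 = 182.212374
per-turn = √(182.212374² + 17²) = √(33201.3492 + 289) = √33490.3492 = 183.003686
L = 1.5 × 183.003686 = 274.505529
V = π·3.5² × L = 38.484510 × 274.505529 = 10564.210796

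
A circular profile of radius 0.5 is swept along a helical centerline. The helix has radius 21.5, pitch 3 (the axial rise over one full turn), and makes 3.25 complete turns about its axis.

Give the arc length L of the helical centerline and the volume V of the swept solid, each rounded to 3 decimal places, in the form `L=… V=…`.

L=439.146 V=344.904

2πR = 2π·21.5 = 135.088484
per-turn = √(135.088484² + 3²) = √(18248.8985 + 9) = √18257.8985 = 135.121791
L = 3.25 × 135.121791 = 439.145822
V = π·0.5² × L = 0.785398 × 439.145822 = 344.904322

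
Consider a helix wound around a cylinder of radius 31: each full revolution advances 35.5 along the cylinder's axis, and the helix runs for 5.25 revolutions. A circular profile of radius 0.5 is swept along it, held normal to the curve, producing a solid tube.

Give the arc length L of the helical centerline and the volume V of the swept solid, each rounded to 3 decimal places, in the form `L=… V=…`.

2πR = 2π·31 = 194.778745
per-turn = √(194.778745² + 35.5²) = √(37938.7593 + 1260.25) = √39199.0093 = 197.987397
L = 5.25 × 197.987397 = 1039.433834
V = π·0.5² × L = 0.785398 × 1039.433834 = 816.369424

L=1039.434 V=816.369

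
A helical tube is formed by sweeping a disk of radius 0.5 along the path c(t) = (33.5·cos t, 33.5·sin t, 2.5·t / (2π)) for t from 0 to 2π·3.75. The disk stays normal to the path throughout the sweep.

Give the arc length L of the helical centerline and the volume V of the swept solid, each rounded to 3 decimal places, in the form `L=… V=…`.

2πR = 2π·33.5 = 210.486708
per-turn = √(210.486708² + 2.5²) = √(44304.6542 + 6.25) = √44310.9042 = 210.501554
L = 3.75 × 210.501554 = 789.380827
V = π·0.5² × L = 0.785398 × 789.380827 = 619.978252

L=789.381 V=619.978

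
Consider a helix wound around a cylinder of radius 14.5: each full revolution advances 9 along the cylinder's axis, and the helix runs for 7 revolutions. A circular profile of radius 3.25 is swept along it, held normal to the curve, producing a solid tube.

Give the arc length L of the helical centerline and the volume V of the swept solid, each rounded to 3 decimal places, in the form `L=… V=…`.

L=640.848 V=21265.289

2πR = 2π·14.5 = 91.106187
per-turn = √(91.106187² + 9²) = √(8300.3373 + 81) = √8381.3373 = 91.549644
L = 7 × 91.549644 = 640.847507
V = π·3.25² × L = 33.183072 × 640.847507 = 21265.289238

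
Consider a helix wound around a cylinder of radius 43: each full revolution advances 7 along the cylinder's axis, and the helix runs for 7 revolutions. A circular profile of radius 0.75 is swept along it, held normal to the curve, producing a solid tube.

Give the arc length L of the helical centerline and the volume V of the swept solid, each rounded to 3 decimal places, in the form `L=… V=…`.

2πR = 2π·43 = 270.176968
per-turn = √(270.176968² + 7²) = √(72995.5942 + 49) = √73044.5942 = 270.267634
L = 7 × 270.267634 = 1891.873440
V = π·0.75² × L = 1.767146 × 1891.873440 = 3343.216332

L=1891.873 V=3343.216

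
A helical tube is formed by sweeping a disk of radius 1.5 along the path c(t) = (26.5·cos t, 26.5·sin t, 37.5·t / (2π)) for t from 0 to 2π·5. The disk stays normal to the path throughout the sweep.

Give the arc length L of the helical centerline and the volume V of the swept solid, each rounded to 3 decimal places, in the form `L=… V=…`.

2πR = 2π·26.5 = 166.504411
per-turn = √(166.504411² + 37.5²) = √(27723.7188 + 1406.25) = √29129.9688 = 170.675038
L = 5 × 170.675038 = 853.375192
V = π·1.5² × L = 7.068583 × 853.375192 = 6032.153779

L=853.375 V=6032.154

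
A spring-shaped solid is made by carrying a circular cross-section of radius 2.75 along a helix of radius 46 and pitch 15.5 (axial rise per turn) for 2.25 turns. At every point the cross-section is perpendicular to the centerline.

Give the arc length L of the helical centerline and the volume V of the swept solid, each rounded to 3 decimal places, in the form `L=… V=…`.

2πR = 2π·46 = 289.026524
per-turn = √(289.026524² + 15.5²) = √(83536.3317 + 240.25) = √83776.5817 = 289.441845
L = 2.25 × 289.441845 = 651.244151
V = π·2.75² × L = 23.758294 × 651.244151 = 15472.450301

L=651.244 V=15472.450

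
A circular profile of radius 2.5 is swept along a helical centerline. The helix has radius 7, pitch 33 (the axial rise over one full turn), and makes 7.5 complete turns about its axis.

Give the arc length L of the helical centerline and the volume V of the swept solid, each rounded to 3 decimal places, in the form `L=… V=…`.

L=412.394 V=8097.333

2πR = 2π·7 = 43.982297
per-turn = √(43.982297² + 33²) = √(1934.4425 + 1089) = √3023.4425 = 54.985839
L = 7.5 × 54.985839 = 412.393791
V = π·2.5² × L = 19.634954 × 412.393791 = 8097.333143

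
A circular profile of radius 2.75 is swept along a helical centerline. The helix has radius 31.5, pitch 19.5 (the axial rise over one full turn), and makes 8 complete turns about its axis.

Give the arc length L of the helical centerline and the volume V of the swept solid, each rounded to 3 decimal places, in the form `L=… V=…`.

2πR = 2π·31.5 = 197.920337
per-turn = √(197.920337² + 19.5²) = √(39172.4599 + 380.25) = √39552.7099 = 198.878631
L = 8 × 198.878631 = 1591.029048
V = π·2.75² × L = 23.758294 × 1591.029048 = 37800.136589

L=1591.029 V=37800.137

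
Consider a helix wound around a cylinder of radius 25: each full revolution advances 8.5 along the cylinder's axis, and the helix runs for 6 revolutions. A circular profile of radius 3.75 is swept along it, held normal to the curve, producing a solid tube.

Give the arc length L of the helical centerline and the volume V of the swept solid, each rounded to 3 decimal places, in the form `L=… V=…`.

2πR = 2π·25 = 157.079633
per-turn = √(157.079633² + 8.5²) = √(24674.0110 + 72.25) = √24746.2610 = 157.309443
L = 6 × 157.309443 = 943.856661
V = π·3.75² × L = 44.178647 × 943.856661 = 41698.309944

L=943.857 V=41698.310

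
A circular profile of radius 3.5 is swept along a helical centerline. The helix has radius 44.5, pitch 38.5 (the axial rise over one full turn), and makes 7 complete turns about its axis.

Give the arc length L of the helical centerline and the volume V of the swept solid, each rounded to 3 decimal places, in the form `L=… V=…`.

2πR = 2π·44.5 = 279.601746
per-turn = √(279.601746² + 38.5²) = √(78177.1365 + 1482.25) = √79659.3865 = 282.239945
L = 7 × 282.239945 = 1975.679614
V = π·3.5² × L = 38.484510 × 1975.679614 = 76033.061869

L=1975.680 V=76033.062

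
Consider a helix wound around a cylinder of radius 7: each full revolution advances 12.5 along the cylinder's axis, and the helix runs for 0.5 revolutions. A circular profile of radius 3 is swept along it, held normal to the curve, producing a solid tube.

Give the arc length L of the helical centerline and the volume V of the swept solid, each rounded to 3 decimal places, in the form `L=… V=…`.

2πR = 2π·7 = 43.982297
per-turn = √(43.982297² + 12.5²) = √(1934.4425 + 156.25) = √2090.6925 = 45.724091
L = 0.5 × 45.724091 = 22.862045
V = π·3² × L = 28.274334 × 22.862045 = 646.409102

L=22.862 V=646.409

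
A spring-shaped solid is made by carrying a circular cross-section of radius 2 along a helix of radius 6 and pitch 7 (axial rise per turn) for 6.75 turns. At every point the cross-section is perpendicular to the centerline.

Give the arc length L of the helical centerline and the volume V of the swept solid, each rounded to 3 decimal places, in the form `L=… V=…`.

L=258.819 V=3252.410

2πR = 2π·6 = 37.699112
per-turn = √(37.699112² + 7²) = √(1421.2230 + 49) = √1470.2230 = 38.343488
L = 6.75 × 38.343488 = 258.818541
V = π·2² × L = 12.566371 × 258.818541 = 3252.409703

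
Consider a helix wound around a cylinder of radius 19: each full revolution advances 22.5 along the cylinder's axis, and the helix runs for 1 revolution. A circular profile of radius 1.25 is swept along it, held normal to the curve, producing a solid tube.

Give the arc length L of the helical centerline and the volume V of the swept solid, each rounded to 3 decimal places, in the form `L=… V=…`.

L=121.482 V=596.325

2πR = 2π·19 = 119.380521
per-turn = √(119.380521² + 22.5²) = √(14251.7088 + 506.25) = √14757.9588 = 121.482339
L = 1 × 121.482339 = 121.482339
V = π·1.25² × L = 4.908739 × 121.482339 = 596.325038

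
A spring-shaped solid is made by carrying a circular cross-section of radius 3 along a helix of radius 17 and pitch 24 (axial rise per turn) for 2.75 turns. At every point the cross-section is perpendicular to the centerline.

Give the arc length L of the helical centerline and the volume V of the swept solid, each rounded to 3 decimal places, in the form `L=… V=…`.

2πR = 2π·17 = 106.814150
per-turn = √(106.814150² + 24²) = √(11409.2627 + 576) = √11985.2627 = 109.477225
L = 2.75 × 109.477225 = 301.062367
V = π·3² × L = 28.274334 × 301.062367 = 8512.337896

L=301.062 V=8512.338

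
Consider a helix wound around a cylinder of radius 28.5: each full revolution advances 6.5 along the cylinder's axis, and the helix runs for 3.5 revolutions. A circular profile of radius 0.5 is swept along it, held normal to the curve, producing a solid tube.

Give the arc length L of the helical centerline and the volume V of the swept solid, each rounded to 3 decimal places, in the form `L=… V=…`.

L=627.160 V=492.571

2πR = 2π·28.5 = 179.070781
per-turn = √(179.070781² + 6.5²) = √(32066.3447 + 42.25) = √32108.5947 = 179.188713
L = 3.5 × 179.188713 = 627.160494
V = π·0.5² × L = 0.785398 × 627.160494 = 492.570700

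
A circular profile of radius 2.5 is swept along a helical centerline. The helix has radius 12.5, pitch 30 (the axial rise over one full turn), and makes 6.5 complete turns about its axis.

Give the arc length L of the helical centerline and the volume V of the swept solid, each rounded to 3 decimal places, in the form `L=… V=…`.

L=546.484 V=10730.179

2πR = 2π·12.5 = 78.539816
per-turn = √(78.539816² + 30²) = √(6168.5028 + 900) = √7068.5028 = 84.074388
L = 6.5 × 84.074388 = 546.483523
V = π·2.5² × L = 19.634954 × 546.483523 = 10730.178888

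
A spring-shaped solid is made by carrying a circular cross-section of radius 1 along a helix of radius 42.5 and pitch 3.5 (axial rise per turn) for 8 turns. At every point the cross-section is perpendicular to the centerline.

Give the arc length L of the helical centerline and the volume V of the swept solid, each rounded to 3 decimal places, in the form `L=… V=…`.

L=2136.466 V=6711.907

2πR = 2π·42.5 = 267.035376
per-turn = √(267.035376² + 3.5²) = √(71307.8918 + 12.25) = √71320.1418 = 267.058312
L = 8 × 267.058312 = 2136.466493
V = π·1² × L = 3.141593 × 2136.466493 = 6711.907439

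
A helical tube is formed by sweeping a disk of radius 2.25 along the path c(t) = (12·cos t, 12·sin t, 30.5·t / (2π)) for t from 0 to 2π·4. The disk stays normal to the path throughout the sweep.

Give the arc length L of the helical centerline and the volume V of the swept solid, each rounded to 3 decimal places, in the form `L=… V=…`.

L=325.334 V=5174.215

2πR = 2π·12 = 75.398224
per-turn = √(75.398224² + 30.5²) = √(5684.8921 + 930.25) = √6615.1421 = 81.333524
L = 4 × 81.333524 = 325.334096
V = π·2.25² × L = 15.904313 × 325.334096 = 5174.215234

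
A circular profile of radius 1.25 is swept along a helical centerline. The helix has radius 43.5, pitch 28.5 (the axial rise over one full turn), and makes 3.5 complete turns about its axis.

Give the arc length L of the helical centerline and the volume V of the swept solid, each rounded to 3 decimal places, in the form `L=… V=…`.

L=961.802 V=4721.232

2πR = 2π·43.5 = 273.318561
per-turn = √(273.318561² + 28.5²) = √(74703.0357 + 812.25) = √75515.2857 = 274.800447
L = 3.5 × 274.800447 = 961.801565
V = π·1.25² × L = 4.908739 × 961.801565 = 4721.232391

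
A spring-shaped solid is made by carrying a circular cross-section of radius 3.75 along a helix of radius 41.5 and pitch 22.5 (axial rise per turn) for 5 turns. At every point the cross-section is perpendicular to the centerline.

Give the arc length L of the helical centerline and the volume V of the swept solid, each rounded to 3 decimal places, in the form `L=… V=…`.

2πR = 2π·41.5 = 260.752190
per-turn = √(260.752190² + 22.5²) = √(67991.7047 + 506.25) = √68497.9547 = 261.721139
L = 5 × 261.721139 = 1308.605696
V = π·3.75² × L = 44.178647 × 1308.605696 = 57812.428708

L=1308.606 V=57812.429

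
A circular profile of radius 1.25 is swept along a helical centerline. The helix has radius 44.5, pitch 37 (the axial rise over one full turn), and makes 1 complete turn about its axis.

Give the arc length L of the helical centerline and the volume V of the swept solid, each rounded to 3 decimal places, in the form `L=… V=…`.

L=282.039 V=1384.457

2πR = 2π·44.5 = 279.601746
per-turn = √(279.601746² + 37²) = √(78177.1365 + 1369) = √79546.1365 = 282.039246
L = 1 × 282.039246 = 282.039246
V = π·1.25² × L = 4.908739 × 282.039246 = 1384.456913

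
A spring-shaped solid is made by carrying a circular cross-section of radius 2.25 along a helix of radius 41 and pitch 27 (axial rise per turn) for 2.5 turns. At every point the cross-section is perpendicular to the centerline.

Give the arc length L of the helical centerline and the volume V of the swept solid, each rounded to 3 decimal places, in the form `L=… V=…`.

L=647.554 V=10298.904

2πR = 2π·41 = 257.610598
per-turn = √(257.610598² + 27²) = √(66363.2200 + 729) = √67092.2200 = 259.021659
L = 2.5 × 259.021659 = 647.554148
V = π·2.25² × L = 15.904313 × 647.554148 = 10298.903735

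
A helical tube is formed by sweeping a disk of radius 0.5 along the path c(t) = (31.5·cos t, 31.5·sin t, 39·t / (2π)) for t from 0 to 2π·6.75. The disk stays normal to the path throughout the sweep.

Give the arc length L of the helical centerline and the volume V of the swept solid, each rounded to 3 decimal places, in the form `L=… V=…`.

2πR = 2π·31.5 = 197.920337
per-turn = √(197.920337² + 39²) = √(39172.4599 + 1521) = √40693.4599 = 201.726200
L = 6.75 × 201.726200 = 1361.651852
V = π·0.5² × L = 0.785398 × 1361.651852 = 1069.438864

L=1361.652 V=1069.439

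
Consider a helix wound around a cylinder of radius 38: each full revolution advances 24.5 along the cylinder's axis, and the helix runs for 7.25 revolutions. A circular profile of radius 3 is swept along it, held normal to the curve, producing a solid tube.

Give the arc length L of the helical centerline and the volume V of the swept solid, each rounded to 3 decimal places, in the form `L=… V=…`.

L=1740.107 V=49200.367

2πR = 2π·38 = 238.761042
per-turn = √(238.761042² + 24.5²) = √(57006.8350 + 600.25) = √57607.0850 = 240.014760
L = 7.25 × 240.014760 = 1740.107010
V = π·3² × L = 28.274334 × 1740.107010 = 49200.366593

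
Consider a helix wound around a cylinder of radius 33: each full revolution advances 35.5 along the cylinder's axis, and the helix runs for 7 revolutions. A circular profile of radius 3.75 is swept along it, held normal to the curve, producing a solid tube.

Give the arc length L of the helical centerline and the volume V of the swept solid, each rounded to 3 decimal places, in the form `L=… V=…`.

2πR = 2π·33 = 207.345115
per-turn = √(207.345115² + 35.5²) = √(42991.9968 + 1260.25) = √44252.2468 = 210.362180
L = 7 × 210.362180 = 1472.535260
V = π·3.75² × L = 44.178647 × 1472.535260 = 65054.614989

L=1472.535 V=65054.615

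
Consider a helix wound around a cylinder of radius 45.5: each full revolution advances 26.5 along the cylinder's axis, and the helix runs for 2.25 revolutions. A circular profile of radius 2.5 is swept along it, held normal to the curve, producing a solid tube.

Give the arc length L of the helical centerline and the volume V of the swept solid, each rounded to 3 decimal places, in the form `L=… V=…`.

2πR = 2π·45.5 = 285.884931
per-turn = √(285.884931² + 26.5²) = √(81730.1940 + 702.25) = √82432.4440 = 287.110508
L = 2.25 × 287.110508 = 645.998644
V = π·2.5² × L = 19.634954 × 645.998644 = 12684.153713

L=645.999 V=12684.154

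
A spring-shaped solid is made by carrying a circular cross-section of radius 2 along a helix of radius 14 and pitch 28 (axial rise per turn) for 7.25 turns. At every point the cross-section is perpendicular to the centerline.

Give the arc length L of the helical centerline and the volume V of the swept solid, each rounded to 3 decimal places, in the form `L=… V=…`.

2πR = 2π·14 = 87.964594
per-turn = √(87.964594² + 28²) = √(7737.7699 + 784) = √8521.7699 = 92.313433
L = 7.25 × 92.313433 = 669.272387
V = π·2² × L = 12.566371 × 669.272387 = 8410.324855

L=669.272 V=8410.325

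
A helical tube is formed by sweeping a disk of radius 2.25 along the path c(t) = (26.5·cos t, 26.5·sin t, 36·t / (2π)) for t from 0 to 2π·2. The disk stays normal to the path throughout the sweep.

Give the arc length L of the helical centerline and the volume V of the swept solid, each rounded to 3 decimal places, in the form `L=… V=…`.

2πR = 2π·26.5 = 166.504411
per-turn = √(166.504411² + 36²) = √(27723.7188 + 1296) = √29019.7188 = 170.351750
L = 2 × 170.351750 = 340.703500
V = π·2.25² × L = 15.904313 × 340.703500 = 5418.655042

L=340.704 V=5418.655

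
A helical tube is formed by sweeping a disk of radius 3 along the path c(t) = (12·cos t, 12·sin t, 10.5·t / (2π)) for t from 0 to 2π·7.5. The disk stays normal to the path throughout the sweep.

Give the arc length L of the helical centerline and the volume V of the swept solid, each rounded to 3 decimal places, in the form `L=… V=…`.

L=570.944 V=16143.054

2πR = 2π·12 = 75.398224
per-turn = √(75.398224² + 10.5²) = √(5684.8921 + 110.25) = √5795.1421 = 76.125831
L = 7.5 × 76.125831 = 570.943732
V = π·3² × L = 28.274334 × 570.943732 = 16143.053706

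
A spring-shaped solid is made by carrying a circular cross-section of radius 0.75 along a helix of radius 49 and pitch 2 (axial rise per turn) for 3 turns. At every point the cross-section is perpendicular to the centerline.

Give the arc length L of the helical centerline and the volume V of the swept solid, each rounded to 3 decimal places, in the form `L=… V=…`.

2πR = 2π·49 = 307.876080
per-turn = √(307.876080² + 2²) = √(94787.6807 + 4) = √94791.6807 = 307.882576
L = 3 × 307.882576 = 923.647728
V = π·0.75² × L = 1.767146 × 923.647728 = 1632.220266

L=923.648 V=1632.220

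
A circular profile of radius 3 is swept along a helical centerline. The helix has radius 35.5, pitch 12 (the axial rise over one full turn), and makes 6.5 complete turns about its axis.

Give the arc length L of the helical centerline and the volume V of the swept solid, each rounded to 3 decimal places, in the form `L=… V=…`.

L=1451.942 V=41052.683

2πR = 2π·35.5 = 223.053078
per-turn = √(223.053078² + 12²) = √(49752.6758 + 144) = √49896.6758 = 223.375638
L = 6.5 × 223.375638 = 1451.941649
V = π·3² × L = 28.274334 × 1451.941649 = 41052.682960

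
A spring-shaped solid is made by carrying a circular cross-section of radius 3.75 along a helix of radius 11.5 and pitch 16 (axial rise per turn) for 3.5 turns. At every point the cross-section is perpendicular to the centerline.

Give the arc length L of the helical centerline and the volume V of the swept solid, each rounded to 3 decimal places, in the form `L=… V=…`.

L=259.024 V=11443.336

2πR = 2π·11.5 = 72.256631
per-turn = √(72.256631² + 16²) = √(5221.0207 + 256) = √5477.0207 = 74.006896
L = 3.5 × 74.006896 = 259.024138
V = π·3.75² × L = 44.178647 × 259.024138 = 11443.335865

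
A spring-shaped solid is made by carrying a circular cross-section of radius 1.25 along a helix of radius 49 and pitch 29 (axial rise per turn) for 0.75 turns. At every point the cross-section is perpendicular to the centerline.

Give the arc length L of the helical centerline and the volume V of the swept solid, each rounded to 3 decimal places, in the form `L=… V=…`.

2πR = 2π·49 = 307.876080
per-turn = √(307.876080² + 29²) = √(94787.6807 + 841) = √95628.6807 = 309.238873
L = 0.75 × 309.238873 = 231.929155
V = π·1.25² × L = 4.908739 × 231.929155 = 1138.479577

L=231.929 V=1138.480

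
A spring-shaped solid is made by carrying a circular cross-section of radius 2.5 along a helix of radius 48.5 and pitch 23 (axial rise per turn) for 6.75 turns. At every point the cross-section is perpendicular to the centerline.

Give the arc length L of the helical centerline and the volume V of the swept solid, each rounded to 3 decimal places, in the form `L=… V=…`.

2πR = 2π·48.5 = 304.734487
per-turn = √(304.734487² + 23²) = √(92863.1078 + 529) = √93392.1078 = 305.601224
L = 6.75 × 305.601224 = 2062.808259
V = π·2.5² × L = 19.634954 × 2062.808259 = 40503.145445

L=2062.808 V=40503.145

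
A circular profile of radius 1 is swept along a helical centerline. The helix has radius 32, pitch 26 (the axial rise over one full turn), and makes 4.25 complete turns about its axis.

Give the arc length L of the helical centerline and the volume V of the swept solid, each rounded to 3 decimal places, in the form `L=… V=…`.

L=861.628 V=2706.885

2πR = 2π·32 = 201.061930
per-turn = √(201.061930² + 26²) = √(40425.8996 + 676) = √41101.8996 = 202.736034
L = 4.25 × 202.736034 = 861.628146
V = π·1² × L = 3.141593 × 861.628146 = 2706.884654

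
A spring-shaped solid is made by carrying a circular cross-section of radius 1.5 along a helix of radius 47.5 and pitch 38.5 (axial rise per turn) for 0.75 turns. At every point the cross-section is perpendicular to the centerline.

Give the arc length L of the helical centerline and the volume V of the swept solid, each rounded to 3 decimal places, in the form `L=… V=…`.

L=225.693 V=1595.331

2πR = 2π·47.5 = 298.451302
per-turn = √(298.451302² + 38.5²) = √(89073.1797 + 1482.25) = √90555.4297 = 300.924292
L = 0.75 × 300.924292 = 225.693219
V = π·1.5² × L = 7.068583 × 225.693219 = 1595.331359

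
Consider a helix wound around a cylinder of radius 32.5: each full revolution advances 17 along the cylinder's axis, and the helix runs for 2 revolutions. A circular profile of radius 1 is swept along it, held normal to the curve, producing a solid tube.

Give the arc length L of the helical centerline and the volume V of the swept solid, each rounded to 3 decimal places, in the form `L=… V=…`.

L=409.820 V=1287.487

2πR = 2π·32.5 = 204.203522
per-turn = √(204.203522² + 17²) = √(41699.0786 + 289) = √41988.0786 = 204.909928
L = 2 × 204.909928 = 409.819856
V = π·1² × L = 3.141593 × 409.819856 = 1287.487049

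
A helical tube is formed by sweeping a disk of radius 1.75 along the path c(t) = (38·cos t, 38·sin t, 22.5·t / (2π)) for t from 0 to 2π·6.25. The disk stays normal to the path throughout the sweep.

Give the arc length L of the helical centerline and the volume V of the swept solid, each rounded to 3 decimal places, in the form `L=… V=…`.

2πR = 2π·38 = 238.761042
per-turn = √(238.761042² + 22.5²) = √(57006.8350 + 506.25) = √57513.0850 = 239.818859
L = 6.25 × 239.818859 = 1498.867867
V = π·1.75² × L = 9.621128 × 1498.867867 = 14420.798859

L=1498.868 V=14420.799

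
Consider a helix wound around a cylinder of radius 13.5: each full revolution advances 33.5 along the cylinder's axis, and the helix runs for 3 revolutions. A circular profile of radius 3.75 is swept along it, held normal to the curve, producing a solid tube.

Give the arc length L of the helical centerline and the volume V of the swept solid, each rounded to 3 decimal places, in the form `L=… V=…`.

2πR = 2π·13.5 = 84.823002
per-turn = √(84.823002² + 33.5²) = √(7194.9416 + 1122.25) = √8317.1916 = 91.198638
L = 3 × 91.198638 = 273.595915
V = π·3.75² × L = 44.178647 × 273.595915 = 12087.097246

L=273.596 V=12087.097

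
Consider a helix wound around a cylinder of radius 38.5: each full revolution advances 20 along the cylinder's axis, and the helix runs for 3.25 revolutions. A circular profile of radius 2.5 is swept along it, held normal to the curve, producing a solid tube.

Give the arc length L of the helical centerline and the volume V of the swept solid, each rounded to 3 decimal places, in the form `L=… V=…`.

L=788.866 V=15489.348

2πR = 2π·38.5 = 241.902634
per-turn = √(241.902634² + 20²) = √(58516.8845 + 400) = √58916.8845 = 242.728005
L = 3.25 × 242.728005 = 788.866017
V = π·2.5² × L = 19.634954 × 788.866017 = 15489.348019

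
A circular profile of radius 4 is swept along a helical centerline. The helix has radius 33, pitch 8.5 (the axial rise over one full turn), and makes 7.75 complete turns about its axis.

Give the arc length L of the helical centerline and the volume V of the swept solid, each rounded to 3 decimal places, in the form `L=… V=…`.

L=1608.274 V=80840.685

2πR = 2π·33 = 207.345115
per-turn = √(207.345115² + 8.5²) = √(42991.9968 + 72.25) = √43064.2468 = 207.519268
L = 7.75 × 207.519268 = 1608.274330
V = π·4² × L = 50.265482 × 1608.274330 = 80840.685139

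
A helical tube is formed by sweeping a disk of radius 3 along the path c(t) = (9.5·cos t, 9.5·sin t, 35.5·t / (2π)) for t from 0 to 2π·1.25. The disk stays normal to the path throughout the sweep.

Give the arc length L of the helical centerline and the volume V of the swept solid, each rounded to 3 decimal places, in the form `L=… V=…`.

2πR = 2π·9.5 = 59.690260
per-turn = √(59.690260² + 35.5²) = √(3562.9272 + 1260.25) = √4823.1772 = 69.449098
L = 1.25 × 69.449098 = 86.811372
V = π·3² × L = 28.274334 × 86.811372 = 2454.533725

L=86.811 V=2454.534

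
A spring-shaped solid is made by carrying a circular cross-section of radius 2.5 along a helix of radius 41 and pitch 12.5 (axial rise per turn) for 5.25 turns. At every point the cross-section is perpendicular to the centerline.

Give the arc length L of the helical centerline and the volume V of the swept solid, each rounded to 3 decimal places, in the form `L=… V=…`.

2πR = 2π·41 = 257.610598
per-turn = √(257.610598² + 12.5²) = √(66363.2200 + 156.25) = √66519.4700 = 257.913687
L = 5.25 × 257.913687 = 1354.046857
V = π·2.5² × L = 19.634954 × 1354.046857 = 26586.647871

L=1354.047 V=26586.648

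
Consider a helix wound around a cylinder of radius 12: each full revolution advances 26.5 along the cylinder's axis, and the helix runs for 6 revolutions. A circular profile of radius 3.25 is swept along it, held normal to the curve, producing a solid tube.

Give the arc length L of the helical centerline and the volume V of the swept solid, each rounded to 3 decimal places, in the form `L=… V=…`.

L=479.518 V=15911.867

2πR = 2π·12 = 75.398224
per-turn = √(75.398224² + 26.5²) = √(5684.8921 + 702.25) = √6387.1421 = 79.919598
L = 6 × 79.919598 = 479.517588
V = π·3.25² × L = 33.183072 × 479.517588 = 15911.866830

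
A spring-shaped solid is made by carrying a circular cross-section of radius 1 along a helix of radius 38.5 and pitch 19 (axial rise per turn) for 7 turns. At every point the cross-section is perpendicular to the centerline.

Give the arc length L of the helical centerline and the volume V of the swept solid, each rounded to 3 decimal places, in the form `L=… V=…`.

2πR = 2π·38.5 = 241.902634
per-turn = √(241.902634² + 19²) = √(58516.8845 + 361) = √58877.8845 = 242.647655
L = 7 × 242.647655 = 1698.533585
V = π·1² × L = 3.141593 × 1698.533585 = 5336.100633

L=1698.534 V=5336.101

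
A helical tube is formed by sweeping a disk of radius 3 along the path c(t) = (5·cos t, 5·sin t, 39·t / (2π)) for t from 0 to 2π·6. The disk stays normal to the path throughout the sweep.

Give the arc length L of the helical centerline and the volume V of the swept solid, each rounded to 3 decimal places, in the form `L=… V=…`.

L=300.477 V=8495.794

2πR = 2π·5 = 31.415927
per-turn = √(31.415927² + 39²) = √(986.9604 + 1521) = √2507.9604 = 50.079541
L = 6 × 50.079541 = 300.477247
V = π·3² × L = 28.274334 × 300.477247 = 8495.794000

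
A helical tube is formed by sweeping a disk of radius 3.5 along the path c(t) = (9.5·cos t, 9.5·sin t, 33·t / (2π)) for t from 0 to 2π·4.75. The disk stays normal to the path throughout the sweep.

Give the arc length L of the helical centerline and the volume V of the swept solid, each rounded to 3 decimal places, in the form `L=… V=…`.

L=323.974 V=12467.978

2πR = 2π·9.5 = 59.690260
per-turn = √(59.690260² + 33²) = √(3562.9272 + 1089) = √4651.9272 = 68.205038
L = 4.75 × 68.205038 = 323.973930
V = π·3.5² × L = 38.484510 × 323.973930 = 12467.977944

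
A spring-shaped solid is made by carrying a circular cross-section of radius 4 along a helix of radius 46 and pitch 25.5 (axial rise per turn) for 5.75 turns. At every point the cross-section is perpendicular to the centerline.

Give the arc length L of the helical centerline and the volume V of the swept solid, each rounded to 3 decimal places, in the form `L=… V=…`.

2πR = 2π·46 = 289.026524
per-turn = √(289.026524² + 25.5²) = √(83536.3317 + 650.25) = √84186.5817 = 290.149240
L = 5.75 × 290.149240 = 1668.358132
V = π·4² × L = 50.265482 × 1668.358132 = 83860.826405

L=1668.358 V=83860.826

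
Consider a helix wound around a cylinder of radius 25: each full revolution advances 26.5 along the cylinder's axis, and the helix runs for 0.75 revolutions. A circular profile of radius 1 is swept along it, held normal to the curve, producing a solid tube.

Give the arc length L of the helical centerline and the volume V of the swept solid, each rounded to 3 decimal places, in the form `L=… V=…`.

L=119.474 V=375.340

2πR = 2π·25 = 157.079633
per-turn = √(157.079633² + 26.5²) = √(24674.0110 + 702.25) = √25376.2610 = 159.299281
L = 0.75 × 159.299281 = 119.474461
V = π·1² × L = 3.141593 × 119.474461 = 375.340089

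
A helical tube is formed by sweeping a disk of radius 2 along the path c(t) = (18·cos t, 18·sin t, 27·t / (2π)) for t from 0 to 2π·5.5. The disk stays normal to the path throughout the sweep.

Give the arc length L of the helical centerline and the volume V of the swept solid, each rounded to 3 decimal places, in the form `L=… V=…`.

2πR = 2π·18 = 113.097336
per-turn = √(113.097336² + 27²) = √(12791.0073 + 729) = √13520.0073 = 116.275566
L = 5.5 × 116.275566 = 639.515614
V = π·2² × L = 12.566371 × 639.515614 = 8036.390223

L=639.516 V=8036.390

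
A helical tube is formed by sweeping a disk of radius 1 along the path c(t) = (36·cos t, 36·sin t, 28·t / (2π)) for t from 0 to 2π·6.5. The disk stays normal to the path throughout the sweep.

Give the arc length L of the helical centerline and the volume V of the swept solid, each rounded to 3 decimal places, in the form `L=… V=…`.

L=1481.487 V=4654.229

2πR = 2π·36 = 226.194671
per-turn = √(226.194671² + 28²) = √(51164.0292 + 784) = √51948.0292 = 227.921103
L = 6.5 × 227.921103 = 1481.487170
V = π·1² × L = 3.141593 × 1481.487170 = 4654.229209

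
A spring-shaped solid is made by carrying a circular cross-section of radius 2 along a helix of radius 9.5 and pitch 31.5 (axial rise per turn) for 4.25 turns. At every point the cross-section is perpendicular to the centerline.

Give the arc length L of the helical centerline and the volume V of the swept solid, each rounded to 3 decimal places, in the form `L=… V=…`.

L=286.841 V=3604.553

2πR = 2π·9.5 = 59.690260
per-turn = √(59.690260² + 31.5²) = √(3562.9272 + 992.25) = √4555.1772 = 67.492053
L = 4.25 × 67.492053 = 286.841224
V = π·2² × L = 12.566371 × 286.841224 = 3604.553132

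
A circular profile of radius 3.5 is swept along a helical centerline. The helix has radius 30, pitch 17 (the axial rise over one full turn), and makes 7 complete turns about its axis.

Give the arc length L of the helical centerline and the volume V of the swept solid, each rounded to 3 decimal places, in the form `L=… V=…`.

2πR = 2π·30 = 188.495559
per-turn = √(188.495559² + 17²) = √(35530.5758 + 289) = √35819.5758 = 189.260603
L = 7 × 189.260603 = 1324.824221
V = π·3.5² × L = 38.484510 × 1324.824221 = 50985.210987

L=1324.824 V=50985.211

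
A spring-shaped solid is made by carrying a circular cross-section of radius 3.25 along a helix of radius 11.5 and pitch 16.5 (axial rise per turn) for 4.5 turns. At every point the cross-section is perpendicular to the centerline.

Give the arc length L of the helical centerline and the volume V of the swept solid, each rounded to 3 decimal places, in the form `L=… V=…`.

2πR = 2π·11.5 = 72.256631
per-turn = √(72.256631² + 16.5²) = √(5221.0207 + 272.25) = √5493.2707 = 74.116602
L = 4.5 × 74.116602 = 333.524710
V = π·3.25² × L = 33.183072 × 333.524710 = 11067.374604

L=333.525 V=11067.375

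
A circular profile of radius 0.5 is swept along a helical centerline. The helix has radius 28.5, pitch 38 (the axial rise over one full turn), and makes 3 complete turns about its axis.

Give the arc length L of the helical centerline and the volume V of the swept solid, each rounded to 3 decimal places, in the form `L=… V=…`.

2πR = 2π·28.5 = 179.070781
per-turn = √(179.070781² + 38²) = √(32066.3447 + 1444) = √33510.3447 = 183.058310
L = 3 × 183.058310 = 549.174929
V = π·0.5² × L = 0.785398 × 549.174929 = 431.320980

L=549.175 V=431.321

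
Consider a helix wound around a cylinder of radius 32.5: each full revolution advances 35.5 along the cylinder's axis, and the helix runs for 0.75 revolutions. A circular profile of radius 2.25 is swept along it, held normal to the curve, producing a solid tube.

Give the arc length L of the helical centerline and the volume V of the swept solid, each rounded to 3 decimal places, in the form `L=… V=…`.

2πR = 2π·32.5 = 204.203522
per-turn = √(204.203522² + 35.5²) = √(41699.0786 + 1260.25) = √42959.3286 = 207.266323
L = 0.75 × 207.266323 = 155.449742
V = π·2.25² × L = 15.904313 × 155.449742 = 2472.321325

L=155.450 V=2472.321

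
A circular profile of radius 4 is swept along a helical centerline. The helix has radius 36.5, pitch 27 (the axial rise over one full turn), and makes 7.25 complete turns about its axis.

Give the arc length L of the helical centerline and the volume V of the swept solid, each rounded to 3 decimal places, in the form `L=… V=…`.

L=1674.171 V=84153.022

2πR = 2π·36.5 = 229.336264
per-turn = √(229.336264² + 27²) = √(52595.1219 + 729) = √53324.1219 = 230.920163
L = 7.25 × 230.920163 = 1674.171184
V = π·4² × L = 50.265482 × 1674.171184 = 84153.022304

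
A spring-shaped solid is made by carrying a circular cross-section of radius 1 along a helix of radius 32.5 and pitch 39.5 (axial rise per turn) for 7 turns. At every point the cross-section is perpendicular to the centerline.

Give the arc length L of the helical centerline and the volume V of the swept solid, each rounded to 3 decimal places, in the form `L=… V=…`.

L=1455.921 V=4573.912

2πR = 2π·32.5 = 204.203522
per-turn = √(204.203522² + 39.5²) = √(41699.0786 + 1560.25) = √43259.3286 = 207.988770
L = 7 × 207.988770 = 1455.921392
V = π·1² × L = 3.141593 × 1455.921392 = 4573.911951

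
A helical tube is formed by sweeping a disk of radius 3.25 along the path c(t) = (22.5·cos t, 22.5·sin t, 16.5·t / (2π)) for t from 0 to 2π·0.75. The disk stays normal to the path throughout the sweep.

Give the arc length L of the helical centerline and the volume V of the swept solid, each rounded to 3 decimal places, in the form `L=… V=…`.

L=106.748 V=3542.242

2πR = 2π·22.5 = 141.371669
per-turn = √(141.371669² + 16.5²) = √(19985.9489 + 272.25) = √20258.1989 = 142.331300
L = 0.75 × 142.331300 = 106.748475
V = π·3.25² × L = 33.183072 × 106.748475 = 3542.242371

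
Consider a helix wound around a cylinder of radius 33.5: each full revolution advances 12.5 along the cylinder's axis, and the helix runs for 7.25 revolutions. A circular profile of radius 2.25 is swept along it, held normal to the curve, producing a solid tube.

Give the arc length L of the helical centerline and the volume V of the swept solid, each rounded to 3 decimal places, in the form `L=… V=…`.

2πR = 2π·33.5 = 210.486708
per-turn = √(210.486708² + 12.5²) = √(44304.6542 + 156.25) = √44460.9042 = 210.857545
L = 7.25 × 210.857545 = 1528.717199
V = π·2.25² × L = 15.904313 × 1528.717199 = 24313.196530

L=1528.717 V=24313.197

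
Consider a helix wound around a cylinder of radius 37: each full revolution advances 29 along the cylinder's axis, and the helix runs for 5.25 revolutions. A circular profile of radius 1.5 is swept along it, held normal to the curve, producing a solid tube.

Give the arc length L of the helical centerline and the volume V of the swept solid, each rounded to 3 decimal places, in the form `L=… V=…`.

L=1229.968 V=8694.133

2πR = 2π·37 = 232.477856
per-turn = √(232.477856² + 29²) = √(54045.9537 + 841) = √54886.9537 = 234.279648
L = 5.25 × 234.279648 = 1229.968155
V = π·1.5² × L = 7.068583 × 1229.968155 = 8694.132567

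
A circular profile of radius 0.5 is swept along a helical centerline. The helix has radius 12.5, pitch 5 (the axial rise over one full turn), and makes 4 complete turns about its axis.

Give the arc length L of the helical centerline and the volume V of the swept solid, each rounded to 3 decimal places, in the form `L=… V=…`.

2πR = 2π·12.5 = 78.539816
per-turn = √(78.539816² + 5²) = √(6168.5028 + 25) = √6193.5028 = 78.698810
L = 4 × 78.698810 = 314.795241
V = π·0.5² × L = 0.785398 × 314.795241 = 247.239604

L=314.795 V=247.240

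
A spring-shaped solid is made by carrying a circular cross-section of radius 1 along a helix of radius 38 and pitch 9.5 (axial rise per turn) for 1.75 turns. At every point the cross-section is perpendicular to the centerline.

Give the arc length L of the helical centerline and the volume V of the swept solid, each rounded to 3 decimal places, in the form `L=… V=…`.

2πR = 2π·38 = 238.761042
per-turn = √(238.761042² + 9.5²) = √(57006.8350 + 90.25) = √57097.0850 = 238.949963
L = 1.75 × 238.949963 = 418.162436
V = π·1² × L = 3.141593 × 418.162436 = 1313.696037

L=418.162 V=1313.696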